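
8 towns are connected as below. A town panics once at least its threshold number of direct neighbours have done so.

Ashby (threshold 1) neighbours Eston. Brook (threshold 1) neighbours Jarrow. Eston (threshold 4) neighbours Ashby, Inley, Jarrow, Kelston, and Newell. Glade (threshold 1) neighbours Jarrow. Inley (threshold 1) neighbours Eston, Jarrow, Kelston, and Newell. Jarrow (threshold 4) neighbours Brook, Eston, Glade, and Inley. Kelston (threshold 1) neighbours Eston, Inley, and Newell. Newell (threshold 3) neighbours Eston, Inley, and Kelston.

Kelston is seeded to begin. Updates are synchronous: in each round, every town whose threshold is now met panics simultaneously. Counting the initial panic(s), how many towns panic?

Round 1 — Kelston panics (initial).
Round 2 — checking thresholds:
  Eston: 1 of 5 neighbours < 4, below threshold.
  Inley: 1 of 4 neighbours ≥ 1, panics.
  Newell: 1 of 3 neighbours < 3, below threshold.
Round 3 — no new panics; cascade stops.

2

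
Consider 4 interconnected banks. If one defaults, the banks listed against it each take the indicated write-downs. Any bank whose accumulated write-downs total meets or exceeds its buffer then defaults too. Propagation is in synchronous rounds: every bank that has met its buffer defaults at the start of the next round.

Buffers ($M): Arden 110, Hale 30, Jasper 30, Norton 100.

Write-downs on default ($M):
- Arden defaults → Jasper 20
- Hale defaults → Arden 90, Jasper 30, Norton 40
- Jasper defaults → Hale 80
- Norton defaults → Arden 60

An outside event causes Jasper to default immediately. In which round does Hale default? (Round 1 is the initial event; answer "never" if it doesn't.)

Round 1 — Jasper defaults (initial).
  Hale: +80 → 80 ≥ 30
Round 2 — Hale defaults.
  Arden: +90 → 90 < 110
  Norton: +40 → 40 < 100
No further defaults.

2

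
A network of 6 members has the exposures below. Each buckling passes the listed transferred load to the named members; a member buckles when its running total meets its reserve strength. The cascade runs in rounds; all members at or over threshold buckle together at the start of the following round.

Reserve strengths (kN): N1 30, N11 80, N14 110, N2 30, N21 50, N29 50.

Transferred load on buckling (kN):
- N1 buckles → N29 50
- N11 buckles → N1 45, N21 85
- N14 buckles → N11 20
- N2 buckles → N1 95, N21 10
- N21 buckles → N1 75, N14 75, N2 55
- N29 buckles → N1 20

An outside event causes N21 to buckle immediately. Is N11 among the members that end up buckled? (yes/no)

no

Round 1 — N21 buckles (initial).
  N1: +75 → 75 ≥ 30
  N14: +75 → 75 < 110
  N2: +55 → 55 ≥ 30
Round 2 — N1, N2 buckle.
  N29: +50 → 50 ≥ 50
Round 3 — N29 buckles.
No further bucklings.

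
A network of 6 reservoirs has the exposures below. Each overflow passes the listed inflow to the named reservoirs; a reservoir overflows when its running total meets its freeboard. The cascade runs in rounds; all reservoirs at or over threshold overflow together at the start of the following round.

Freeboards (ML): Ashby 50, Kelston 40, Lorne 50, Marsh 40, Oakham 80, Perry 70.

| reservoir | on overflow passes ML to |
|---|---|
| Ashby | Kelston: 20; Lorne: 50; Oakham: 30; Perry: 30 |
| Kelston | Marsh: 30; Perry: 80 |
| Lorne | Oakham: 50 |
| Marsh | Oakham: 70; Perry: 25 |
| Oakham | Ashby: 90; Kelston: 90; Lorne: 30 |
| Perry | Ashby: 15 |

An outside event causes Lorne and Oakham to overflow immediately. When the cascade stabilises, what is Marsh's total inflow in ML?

Round 1 — Lorne, Oakham overflow (initial).
  Ashby: +90 → 90 ≥ 50
  Kelston: +90 → 90 ≥ 40
Round 2 — Ashby, Kelston overflow.
  Marsh: +30 → 30 < 40
  Perry: +30+80 → 110 ≥ 70
Round 3 — Perry overflows.
No further overflows.

30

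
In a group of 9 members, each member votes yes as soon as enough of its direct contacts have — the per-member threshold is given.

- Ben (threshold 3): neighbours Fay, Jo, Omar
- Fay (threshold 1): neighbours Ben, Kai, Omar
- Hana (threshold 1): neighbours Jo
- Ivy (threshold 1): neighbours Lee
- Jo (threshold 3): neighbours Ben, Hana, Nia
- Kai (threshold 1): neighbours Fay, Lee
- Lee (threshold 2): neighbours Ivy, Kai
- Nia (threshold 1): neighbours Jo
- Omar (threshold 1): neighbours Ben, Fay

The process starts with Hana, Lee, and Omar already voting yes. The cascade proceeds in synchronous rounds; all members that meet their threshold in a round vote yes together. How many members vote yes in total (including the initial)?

Round 1 — Hana, Lee, Omar vote yes (initial).
Round 2 — checking thresholds:
  Ben: 1 of 3 neighbours < 3, below threshold.
  Fay: 1 of 3 neighbours ≥ 1, votes yes.
  Ivy: 1 of 1 neighbours ≥ 1, votes yes.
  Jo: 1 of 3 neighbours < 3, below threshold.
  Kai: 1 of 2 neighbours ≥ 1, votes yes.
Round 3 — no new yes votes; cascade stops.

6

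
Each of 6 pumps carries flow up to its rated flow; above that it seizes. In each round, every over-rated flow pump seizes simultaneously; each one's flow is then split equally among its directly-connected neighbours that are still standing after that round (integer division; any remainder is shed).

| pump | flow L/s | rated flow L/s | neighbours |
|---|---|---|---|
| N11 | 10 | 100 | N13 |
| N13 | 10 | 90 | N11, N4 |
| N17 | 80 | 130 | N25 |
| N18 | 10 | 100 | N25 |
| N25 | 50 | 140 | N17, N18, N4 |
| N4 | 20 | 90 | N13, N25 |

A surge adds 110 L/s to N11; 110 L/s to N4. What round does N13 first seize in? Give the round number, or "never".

2

Round 1 — N11 at 120 > 100; N4 at 130 > 90. N11, N4 seize.
  N11 sheds 120 L/s to N13: 120 each.
    N13: 10+120 = 130 > 90
  N4 sheds 130 L/s to N13, N25: 65 each.
    N13: 130+65 = 195 > 90
    N25: 50+65 = 115 ≤ 140
Round 2 — N13 seizes.
  N13 sheds 195 L/s: no online neighbours, lost.
No further seizures.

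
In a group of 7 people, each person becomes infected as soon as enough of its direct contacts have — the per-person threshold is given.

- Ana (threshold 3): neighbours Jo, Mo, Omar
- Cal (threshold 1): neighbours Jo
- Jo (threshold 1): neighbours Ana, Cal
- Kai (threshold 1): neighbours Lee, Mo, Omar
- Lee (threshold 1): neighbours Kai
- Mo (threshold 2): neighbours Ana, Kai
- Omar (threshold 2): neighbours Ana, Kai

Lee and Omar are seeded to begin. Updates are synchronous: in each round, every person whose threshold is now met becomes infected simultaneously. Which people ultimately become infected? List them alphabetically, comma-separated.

Kai, Lee, Omar

Round 1 — Lee, Omar become infected (initial).
Round 2 — checking thresholds:
  Ana: 1 of 3 neighbours < 3, not yet.
  Kai: 2 of 3 neighbours ≥ 1, becomes infected.
Round 3 — no new infections; cascade stops.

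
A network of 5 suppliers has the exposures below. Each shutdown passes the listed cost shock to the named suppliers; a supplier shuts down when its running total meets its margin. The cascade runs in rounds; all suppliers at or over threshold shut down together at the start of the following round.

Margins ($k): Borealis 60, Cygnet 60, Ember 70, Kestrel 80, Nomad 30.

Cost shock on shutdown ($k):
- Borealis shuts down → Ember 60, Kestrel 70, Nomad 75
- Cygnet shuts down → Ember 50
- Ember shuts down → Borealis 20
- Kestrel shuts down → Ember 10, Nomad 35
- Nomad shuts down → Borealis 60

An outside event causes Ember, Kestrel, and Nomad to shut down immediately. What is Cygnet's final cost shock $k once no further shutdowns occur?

0

Round 1 — Ember, Kestrel, Nomad shut down (initial).
  Borealis: +20+60 → 80 ≥ 60
Round 2 — Borealis shuts down.
No further shutdowns.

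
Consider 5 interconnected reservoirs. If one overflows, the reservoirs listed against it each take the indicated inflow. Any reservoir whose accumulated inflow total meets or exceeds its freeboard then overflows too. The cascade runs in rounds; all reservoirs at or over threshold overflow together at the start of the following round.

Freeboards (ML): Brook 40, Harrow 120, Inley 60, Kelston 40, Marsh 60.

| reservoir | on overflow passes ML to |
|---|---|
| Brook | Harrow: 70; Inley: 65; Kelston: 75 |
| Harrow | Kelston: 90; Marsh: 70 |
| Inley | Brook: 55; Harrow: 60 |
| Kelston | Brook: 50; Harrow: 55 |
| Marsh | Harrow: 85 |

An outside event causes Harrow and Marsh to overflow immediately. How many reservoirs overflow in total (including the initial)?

5

Round 1 — Harrow, Marsh overflow (initial).
  Kelston: +90 → 90 ≥ 40
Round 2 — Kelston overflows.
  Brook: +50 → 50 ≥ 40
Round 3 — Brook overflows.
  Inley: +65 → 65 ≥ 60
Round 4 — Inley overflows.
No further overflows.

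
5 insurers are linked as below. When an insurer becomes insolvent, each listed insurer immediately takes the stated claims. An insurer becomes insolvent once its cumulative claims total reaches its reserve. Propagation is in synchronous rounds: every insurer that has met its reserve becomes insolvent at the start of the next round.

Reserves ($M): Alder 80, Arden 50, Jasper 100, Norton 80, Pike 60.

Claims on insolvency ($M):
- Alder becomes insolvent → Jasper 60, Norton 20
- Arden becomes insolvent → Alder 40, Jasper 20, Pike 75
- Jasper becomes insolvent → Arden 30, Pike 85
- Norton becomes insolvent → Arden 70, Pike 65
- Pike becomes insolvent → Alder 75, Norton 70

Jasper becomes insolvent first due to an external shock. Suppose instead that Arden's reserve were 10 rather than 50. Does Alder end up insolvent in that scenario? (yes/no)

With Arden's reserve at 10:
Round 1 — Jasper becomes insolvent (initial).
  Arden: +30 → 30 ≥ 10
  Pike: +85 → 85 ≥ 60
Round 2 — Arden, Pike become insolvent.
  Alder: +40+75 → 115 ≥ 80
  Norton: +70 → 70 < 80
Round 3 — Alder becomes insolvent.
  Norton: +20 → 90 ≥ 80
Round 4 — Norton becomes insolvent.
No further insolvencies.

yes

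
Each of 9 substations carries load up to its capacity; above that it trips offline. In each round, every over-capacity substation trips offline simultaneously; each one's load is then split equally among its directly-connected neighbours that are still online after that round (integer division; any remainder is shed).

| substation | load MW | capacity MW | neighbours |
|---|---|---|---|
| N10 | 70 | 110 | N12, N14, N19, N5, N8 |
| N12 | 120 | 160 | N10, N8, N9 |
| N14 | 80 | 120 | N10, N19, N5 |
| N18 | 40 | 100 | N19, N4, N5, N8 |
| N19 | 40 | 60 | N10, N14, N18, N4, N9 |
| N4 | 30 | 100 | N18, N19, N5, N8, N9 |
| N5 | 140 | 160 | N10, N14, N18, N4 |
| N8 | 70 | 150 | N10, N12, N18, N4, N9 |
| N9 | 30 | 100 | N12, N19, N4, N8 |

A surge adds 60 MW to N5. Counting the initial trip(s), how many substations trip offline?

Round 1 — N5 at 200 > 160. N5 trips offline.
  N5 sheds 200 MW to N10, N14, N18, N4: 50 each.
    N10: 70+50 = 120 > 110
    N14: 80+50 = 130 > 120
    N18: 40+50 = 90 ≤ 100
    N4: 30+50 = 80 ≤ 100
Round 2 — N10, N14 trip offline.
  N10 sheds 120 MW to N12, N19, N8: 40 each.
    N12: 120+40 = 160 ≤ 160
    N19: 40+40 = 80 > 60
    N8: 70+40 = 110 ≤ 150
  N14 sheds 130 MW to N19: 130 each.
    N19: 80+130 = 210 > 60
Round 3 — N19 trips offline.
  N19 sheds 210 MW to N18, N4, N9: 70 each.
    N18: 90+70 = 160 > 100
    N4: 80+70 = 150 > 100
    N9: 30+70 = 100 ≤ 100
Round 4 — N18, N4 trip offline.
  N18 sheds 160 MW to N8: 160 each.
    N8: 110+160 = 270 > 150
  N4 sheds 150 MW to N8, N9: 75 each.
    N8: 270+75 = 345 > 150
    N9: 100+75 = 175 > 100
Round 5 — N8, N9 trip offline.
  N8 sheds 345 MW to N12: 345 each.
    N12: 160+345 = 505 > 160
  N9 sheds 175 MW to N12: 175 each.
    N12: 505+175 = 680 > 160
Round 6 — N12 trips offline.
  N12 sheds 680 MW: no online neighbours, lost.
No further trips.

9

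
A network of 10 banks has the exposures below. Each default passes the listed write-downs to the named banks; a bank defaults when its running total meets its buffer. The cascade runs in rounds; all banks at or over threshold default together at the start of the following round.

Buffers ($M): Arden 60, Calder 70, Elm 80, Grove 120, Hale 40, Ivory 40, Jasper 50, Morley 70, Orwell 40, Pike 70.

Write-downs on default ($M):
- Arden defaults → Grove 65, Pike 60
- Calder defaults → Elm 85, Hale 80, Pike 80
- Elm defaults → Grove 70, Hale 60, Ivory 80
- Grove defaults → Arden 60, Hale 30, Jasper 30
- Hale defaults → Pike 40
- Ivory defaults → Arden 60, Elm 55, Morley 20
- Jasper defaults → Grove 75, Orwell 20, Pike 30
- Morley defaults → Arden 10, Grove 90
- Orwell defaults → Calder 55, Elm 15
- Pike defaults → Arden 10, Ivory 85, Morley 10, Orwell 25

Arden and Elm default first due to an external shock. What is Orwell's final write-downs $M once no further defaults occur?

Round 1 — Arden, Elm default (initial).
  Grove: +65+70 → 135 ≥ 120
  Hale: +60 → 60 ≥ 40
  Ivory: +80 → 80 ≥ 40
  Pike: +60 → 60 < 70
Round 2 — Grove, Hale, Ivory default.
  Jasper: +30 → 30 < 50
  Morley: +20 → 20 < 70
  Pike: +40 → 100 ≥ 70
Round 3 — Pike defaults.
  Morley: +10 → 30 < 70
  Orwell: +25 → 25 < 40
No further defaults.

25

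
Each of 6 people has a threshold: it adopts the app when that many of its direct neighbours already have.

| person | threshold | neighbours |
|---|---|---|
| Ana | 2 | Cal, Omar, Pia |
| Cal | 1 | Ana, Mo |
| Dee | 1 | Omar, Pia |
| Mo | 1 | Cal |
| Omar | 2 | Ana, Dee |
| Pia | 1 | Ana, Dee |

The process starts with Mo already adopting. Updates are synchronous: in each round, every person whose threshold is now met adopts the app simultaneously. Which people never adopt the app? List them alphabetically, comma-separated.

Round 1 — Mo adopts the app (initial).
Round 2 — checking thresholds:
  Cal: 1 of 2 neighbours ≥ 1, adopts the app.
Round 3 — no new adoptions; cascade stops.

Ana, Dee, Omar, Pia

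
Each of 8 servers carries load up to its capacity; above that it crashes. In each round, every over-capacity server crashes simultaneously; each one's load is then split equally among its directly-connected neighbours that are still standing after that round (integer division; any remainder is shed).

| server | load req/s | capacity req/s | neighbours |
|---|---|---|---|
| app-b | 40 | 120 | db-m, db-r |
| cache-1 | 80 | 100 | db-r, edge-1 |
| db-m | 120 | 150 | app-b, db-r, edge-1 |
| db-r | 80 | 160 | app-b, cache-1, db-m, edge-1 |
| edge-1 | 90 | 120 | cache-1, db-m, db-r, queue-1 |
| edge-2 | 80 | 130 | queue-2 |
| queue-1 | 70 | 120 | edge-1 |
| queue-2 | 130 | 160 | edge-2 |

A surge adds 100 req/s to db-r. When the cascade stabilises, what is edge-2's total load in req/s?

80

Round 1 — db-r at 180 > 160. db-r crashes.
  db-r sheds 180 req/s to app-b, cache-1, db-m, edge-1: 45 each.
    app-b: 40+45 = 85 ≤ 120
    cache-1: 80+45 = 125 > 100
    db-m: 120+45 = 165 > 150
    edge-1: 90+45 = 135 > 120
Round 2 — cache-1, db-m, edge-1 crash.
  cache-1 sheds 125 req/s: no online neighbours, lost.
  db-m sheds 165 req/s to app-b: 165 each.
    app-b: 85+165 = 250 > 120
  edge-1 sheds 135 req/s to queue-1: 135 each.
    queue-1: 70+135 = 205 > 120
Round 3 — app-b, queue-1 crash.
  app-b sheds 250 req/s: no online neighbours, lost.
  queue-1 sheds 205 req/s: no online neighbours, lost.
No further crashes.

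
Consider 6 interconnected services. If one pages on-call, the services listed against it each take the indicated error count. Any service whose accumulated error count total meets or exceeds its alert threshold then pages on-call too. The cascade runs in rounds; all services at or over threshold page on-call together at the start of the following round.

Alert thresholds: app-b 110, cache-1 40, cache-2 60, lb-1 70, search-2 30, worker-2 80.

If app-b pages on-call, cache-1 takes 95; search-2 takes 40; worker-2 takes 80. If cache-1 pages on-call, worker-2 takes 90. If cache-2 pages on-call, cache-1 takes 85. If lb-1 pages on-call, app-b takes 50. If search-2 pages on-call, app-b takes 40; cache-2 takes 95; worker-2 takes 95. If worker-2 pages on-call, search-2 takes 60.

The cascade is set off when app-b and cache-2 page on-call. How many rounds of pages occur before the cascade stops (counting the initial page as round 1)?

Round 1 — app-b, cache-2 page on-call (initial).
  cache-1: +95+85 → 180 ≥ 40
  search-2: +40 → 40 ≥ 30
  worker-2: +80 → 80 ≥ 80
Round 2 — cache-1, search-2, worker-2 page on-call.
No further pages.

2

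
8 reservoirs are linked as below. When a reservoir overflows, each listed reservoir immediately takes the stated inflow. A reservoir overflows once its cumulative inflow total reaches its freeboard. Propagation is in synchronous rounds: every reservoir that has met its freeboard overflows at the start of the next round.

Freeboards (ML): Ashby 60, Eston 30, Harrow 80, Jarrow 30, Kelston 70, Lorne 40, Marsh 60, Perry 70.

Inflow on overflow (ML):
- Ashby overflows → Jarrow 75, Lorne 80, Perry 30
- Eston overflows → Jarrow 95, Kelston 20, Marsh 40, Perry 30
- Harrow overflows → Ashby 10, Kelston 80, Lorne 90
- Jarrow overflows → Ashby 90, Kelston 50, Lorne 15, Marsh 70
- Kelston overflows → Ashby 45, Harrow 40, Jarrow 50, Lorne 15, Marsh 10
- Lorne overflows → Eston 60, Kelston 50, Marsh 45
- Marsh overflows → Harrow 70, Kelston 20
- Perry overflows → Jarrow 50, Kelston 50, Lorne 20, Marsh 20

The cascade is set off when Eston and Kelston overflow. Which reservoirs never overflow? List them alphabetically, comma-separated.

Perry

Round 1 — Eston, Kelston overflow (initial).
  Ashby: +45 → 45 < 60
  Harrow: +40 → 40 < 80
  Jarrow: +95+50 → 145 ≥ 30
  Lorne: +15 → 15 < 40
  Marsh: +40+10 → 50 < 60
  Perry: +30 → 30 < 70
Round 2 — Jarrow overflows.
  Ashby: +90 → 135 ≥ 60
  Lorne: +15 → 30 < 40
  Marsh: +70 → 120 ≥ 60
Round 3 — Ashby, Marsh overflow.
  Harrow: +70 → 110 ≥ 80
  Lorne: +80 → 110 ≥ 40
  Perry: +30 → 60 < 70
Round 4 — Harrow, Lorne overflow.
No further overflows.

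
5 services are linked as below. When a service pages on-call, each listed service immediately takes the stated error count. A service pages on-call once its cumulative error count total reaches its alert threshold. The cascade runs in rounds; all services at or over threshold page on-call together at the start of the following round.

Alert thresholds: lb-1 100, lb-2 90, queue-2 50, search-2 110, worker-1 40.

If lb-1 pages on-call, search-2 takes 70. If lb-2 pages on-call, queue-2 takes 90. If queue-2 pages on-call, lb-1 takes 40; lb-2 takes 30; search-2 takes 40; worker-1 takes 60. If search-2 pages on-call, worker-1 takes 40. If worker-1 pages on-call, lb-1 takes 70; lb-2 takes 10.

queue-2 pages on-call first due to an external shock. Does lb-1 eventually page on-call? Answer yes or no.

Round 1 — queue-2 pages on-call (initial).
  lb-1: +40 → 40 < 100
  lb-2: +30 → 30 < 90
  search-2: +40 → 40 < 110
  worker-1: +60 → 60 ≥ 40
Round 2 — worker-1 pages on-call.
  lb-1: +70 → 110 ≥ 100
  lb-2: +10 → 40 < 90
Round 3 — lb-1 pages on-call.
  search-2: +70 → 110 ≥ 110
Round 4 — search-2 pages on-call.
No further pages.

yes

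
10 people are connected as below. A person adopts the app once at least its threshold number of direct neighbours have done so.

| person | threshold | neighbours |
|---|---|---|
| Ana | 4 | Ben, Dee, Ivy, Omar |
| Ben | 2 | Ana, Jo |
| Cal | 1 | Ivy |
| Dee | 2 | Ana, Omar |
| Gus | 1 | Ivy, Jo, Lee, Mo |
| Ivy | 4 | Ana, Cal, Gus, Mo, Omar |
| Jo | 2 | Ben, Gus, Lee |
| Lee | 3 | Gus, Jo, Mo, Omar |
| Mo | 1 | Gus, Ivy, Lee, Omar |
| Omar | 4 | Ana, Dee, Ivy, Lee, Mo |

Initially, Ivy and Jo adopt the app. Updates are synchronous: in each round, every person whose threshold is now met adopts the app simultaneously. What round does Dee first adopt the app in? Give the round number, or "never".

never

Round 1 — Ivy, Jo adopt the app (initial).
Round 2 — checking thresholds:
  Ana: 1 of 4 neighbours < 4, below threshold.
  Ben: 1 of 2 neighbours < 2, below threshold.
  Cal: 1 of 1 neighbours ≥ 1, adopts the app.
  Gus: 2 of 4 neighbours ≥ 1, adopts the app.
  Lee: 1 of 4 neighbours < 3, below threshold.
  Mo: 1 of 4 neighbours ≥ 1, adopts the app.
  Omar: 1 of 5 neighbours < 4, below threshold.
Round 3 — checking thresholds:
  Ana: 1 of 4 neighbours < 4, below threshold.
  Ben: 1 of 2 neighbours < 2, below threshold.
  Lee: 3 of 4 neighbours ≥ 3, adopts the app.
  Omar: 2 of 5 neighbours < 4, below threshold.
Round 4 — no new adoptions; cascade stops.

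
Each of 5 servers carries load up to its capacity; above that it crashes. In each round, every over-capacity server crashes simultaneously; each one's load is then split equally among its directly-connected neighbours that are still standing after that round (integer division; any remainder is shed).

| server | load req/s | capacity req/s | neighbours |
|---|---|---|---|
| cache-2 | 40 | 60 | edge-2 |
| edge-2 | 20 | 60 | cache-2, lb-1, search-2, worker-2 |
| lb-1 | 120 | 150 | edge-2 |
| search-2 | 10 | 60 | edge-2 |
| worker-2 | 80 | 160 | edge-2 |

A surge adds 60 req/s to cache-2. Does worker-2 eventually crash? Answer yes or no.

no

Round 1 — cache-2 at 100 > 60. cache-2 crashes.
  cache-2 sheds 100 req/s to edge-2: 100 each.
    edge-2: 20+100 = 120 > 60
Round 2 — edge-2 crashes.
  edge-2 sheds 120 req/s to lb-1, search-2, worker-2: 40 each.
    lb-1: 120+40 = 160 > 150
    search-2: 10+40 = 50 ≤ 60
    worker-2: 80+40 = 120 ≤ 160
Round 3 — lb-1 crashes.
  lb-1 sheds 160 req/s: no online neighbours, lost.
No further crashes.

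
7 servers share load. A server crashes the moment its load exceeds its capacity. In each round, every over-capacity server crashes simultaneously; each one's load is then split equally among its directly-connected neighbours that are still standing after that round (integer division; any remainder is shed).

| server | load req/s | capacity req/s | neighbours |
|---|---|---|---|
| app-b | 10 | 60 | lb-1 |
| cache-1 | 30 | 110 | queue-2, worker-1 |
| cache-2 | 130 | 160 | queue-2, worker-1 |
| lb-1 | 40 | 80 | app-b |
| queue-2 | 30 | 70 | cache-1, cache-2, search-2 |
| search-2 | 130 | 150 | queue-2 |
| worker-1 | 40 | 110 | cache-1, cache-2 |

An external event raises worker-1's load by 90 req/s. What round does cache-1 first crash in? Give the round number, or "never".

4

Round 1 — worker-1 at 130 > 110. worker-1 crashes.
  worker-1 sheds 130 req/s to cache-1, cache-2: 65 each.
    cache-1: 30+65 = 95 ≤ 110
    cache-2: 130+65 = 195 > 160
Round 2 — cache-2 crashes.
  cache-2 sheds 195 req/s to queue-2: 195 each.
    queue-2: 30+195 = 225 > 70
Round 3 — queue-2 crashes.
  queue-2 sheds 225 req/s to cache-1, search-2: 112 each (1 lost).
    cache-1: 95+112 = 207 > 110
    search-2: 130+112 = 242 > 150
Round 4 — cache-1, search-2 crash.
  cache-1 sheds 207 req/s: no online neighbours, lost.
  search-2 sheds 242 req/s: no online neighbours, lost.
No further crashes.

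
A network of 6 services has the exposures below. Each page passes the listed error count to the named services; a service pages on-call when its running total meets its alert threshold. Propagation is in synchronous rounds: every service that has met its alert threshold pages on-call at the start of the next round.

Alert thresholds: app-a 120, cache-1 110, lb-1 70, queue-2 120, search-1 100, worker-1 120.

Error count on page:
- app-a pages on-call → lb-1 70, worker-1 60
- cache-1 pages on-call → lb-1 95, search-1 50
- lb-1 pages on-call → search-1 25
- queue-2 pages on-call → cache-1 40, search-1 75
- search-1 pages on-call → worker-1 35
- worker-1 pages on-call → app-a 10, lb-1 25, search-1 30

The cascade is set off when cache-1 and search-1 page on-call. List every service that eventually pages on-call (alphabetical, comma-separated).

Round 1 — cache-1, search-1 page on-call (initial).
  lb-1: +95 → 95 ≥ 70
  worker-1: +35 → 35 < 120
Round 2 — lb-1 pages on-call.
No further pages.

cache-1, lb-1, search-1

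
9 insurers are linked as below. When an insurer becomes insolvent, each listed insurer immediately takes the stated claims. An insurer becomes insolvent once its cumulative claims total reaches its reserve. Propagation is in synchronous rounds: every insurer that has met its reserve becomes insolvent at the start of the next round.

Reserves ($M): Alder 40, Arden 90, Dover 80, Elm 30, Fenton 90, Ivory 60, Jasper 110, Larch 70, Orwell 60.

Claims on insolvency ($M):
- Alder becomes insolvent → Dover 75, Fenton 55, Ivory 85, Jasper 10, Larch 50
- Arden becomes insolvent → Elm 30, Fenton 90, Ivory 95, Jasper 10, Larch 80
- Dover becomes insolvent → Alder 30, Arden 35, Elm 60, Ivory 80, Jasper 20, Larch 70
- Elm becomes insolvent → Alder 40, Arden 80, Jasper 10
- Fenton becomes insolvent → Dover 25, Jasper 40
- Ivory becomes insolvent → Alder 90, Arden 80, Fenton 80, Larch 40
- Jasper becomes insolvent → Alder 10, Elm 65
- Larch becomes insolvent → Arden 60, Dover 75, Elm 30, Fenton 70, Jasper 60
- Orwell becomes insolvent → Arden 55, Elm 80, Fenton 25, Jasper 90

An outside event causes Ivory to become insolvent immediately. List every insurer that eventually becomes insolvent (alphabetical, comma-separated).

Round 1 — Ivory becomes insolvent (initial).
  Alder: +90 → 90 ≥ 40
  Arden: +80 → 80 < 90
  Fenton: +80 → 80 < 90
  Larch: +40 → 40 < 70
Round 2 — Alder becomes insolvent.
  Dover: +75 → 75 < 80
  Fenton: +55 → 135 ≥ 90
  Jasper: +10 → 10 < 110
  Larch: +50 → 90 ≥ 70
Round 3 — Fenton, Larch become insolvent.
  Arden: +60 → 140 ≥ 90
  Dover: +25+75 → 175 ≥ 80
  Elm: +30 → 30 ≥ 30
  Jasper: +40+60 → 110 ≥ 110
Round 4 — Arden, Dover, Elm, Jasper become insolvent.
No further insolvencies.

Alder, Arden, Dover, Elm, Fenton, Ivory, Jasper, Larch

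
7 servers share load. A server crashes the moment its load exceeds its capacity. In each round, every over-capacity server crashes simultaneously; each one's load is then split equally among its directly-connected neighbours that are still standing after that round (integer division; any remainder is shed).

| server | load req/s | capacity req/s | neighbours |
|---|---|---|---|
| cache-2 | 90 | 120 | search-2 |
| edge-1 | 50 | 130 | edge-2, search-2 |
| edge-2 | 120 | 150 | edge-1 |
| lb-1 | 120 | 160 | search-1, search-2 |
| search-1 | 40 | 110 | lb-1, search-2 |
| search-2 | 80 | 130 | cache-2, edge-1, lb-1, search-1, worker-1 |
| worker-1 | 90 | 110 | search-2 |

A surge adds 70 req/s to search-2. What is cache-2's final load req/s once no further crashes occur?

Round 1 — search-2 at 150 > 130. search-2 crashes.
  search-2 sheds 150 req/s to cache-2, edge-1, lb-1, search-1, worker-1: 30 each.
    cache-2: 90+30 = 120 ≤ 120
    edge-1: 50+30 = 80 ≤ 130
    lb-1: 120+30 = 150 ≤ 160
    search-1: 40+30 = 70 ≤ 110
    worker-1: 90+30 = 120 > 110
Round 2 — worker-1 crashes.
  worker-1 sheds 120 req/s: no online neighbours, lost.
No further crashes.

120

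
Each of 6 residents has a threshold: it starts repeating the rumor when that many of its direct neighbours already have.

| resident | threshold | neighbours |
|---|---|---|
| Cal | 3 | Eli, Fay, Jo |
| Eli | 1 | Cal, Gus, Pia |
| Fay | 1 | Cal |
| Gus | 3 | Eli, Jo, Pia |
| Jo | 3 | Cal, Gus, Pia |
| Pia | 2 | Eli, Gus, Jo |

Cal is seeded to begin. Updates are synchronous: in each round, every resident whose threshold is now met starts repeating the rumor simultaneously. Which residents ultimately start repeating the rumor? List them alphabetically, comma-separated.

Cal, Eli, Fay

Round 1 — Cal starts repeating the rumor (initial).
Round 2 — checking thresholds:
  Eli: 1 of 3 neighbours ≥ 1, starts repeating the rumor.
  Fay: 1 of 1 neighbours ≥ 1, starts repeating the rumor.
  Jo: 1 of 3 neighbours < 3, below threshold.
Round 3 — no new spreads; cascade stops.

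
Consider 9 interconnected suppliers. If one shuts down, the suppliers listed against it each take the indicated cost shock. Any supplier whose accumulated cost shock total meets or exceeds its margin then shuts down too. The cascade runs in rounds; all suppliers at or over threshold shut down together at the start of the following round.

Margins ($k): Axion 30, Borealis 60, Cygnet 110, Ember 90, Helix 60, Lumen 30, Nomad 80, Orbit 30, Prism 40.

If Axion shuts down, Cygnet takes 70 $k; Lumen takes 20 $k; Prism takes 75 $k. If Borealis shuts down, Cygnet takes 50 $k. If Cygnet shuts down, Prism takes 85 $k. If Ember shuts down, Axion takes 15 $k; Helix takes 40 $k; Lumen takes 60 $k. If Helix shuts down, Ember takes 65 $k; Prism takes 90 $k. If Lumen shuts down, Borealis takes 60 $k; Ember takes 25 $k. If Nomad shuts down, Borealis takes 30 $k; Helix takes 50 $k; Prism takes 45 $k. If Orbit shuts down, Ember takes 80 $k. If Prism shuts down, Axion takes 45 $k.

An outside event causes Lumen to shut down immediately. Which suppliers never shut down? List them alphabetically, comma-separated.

Axion, Cygnet, Ember, Helix, Nomad, Orbit, Prism

Round 1 — Lumen shuts down (initial).
  Borealis: +60 → 60 ≥ 60
  Ember: +25 → 25 < 90
Round 2 — Borealis shuts down.
  Cygnet: +50 → 50 < 110
No further shutdowns.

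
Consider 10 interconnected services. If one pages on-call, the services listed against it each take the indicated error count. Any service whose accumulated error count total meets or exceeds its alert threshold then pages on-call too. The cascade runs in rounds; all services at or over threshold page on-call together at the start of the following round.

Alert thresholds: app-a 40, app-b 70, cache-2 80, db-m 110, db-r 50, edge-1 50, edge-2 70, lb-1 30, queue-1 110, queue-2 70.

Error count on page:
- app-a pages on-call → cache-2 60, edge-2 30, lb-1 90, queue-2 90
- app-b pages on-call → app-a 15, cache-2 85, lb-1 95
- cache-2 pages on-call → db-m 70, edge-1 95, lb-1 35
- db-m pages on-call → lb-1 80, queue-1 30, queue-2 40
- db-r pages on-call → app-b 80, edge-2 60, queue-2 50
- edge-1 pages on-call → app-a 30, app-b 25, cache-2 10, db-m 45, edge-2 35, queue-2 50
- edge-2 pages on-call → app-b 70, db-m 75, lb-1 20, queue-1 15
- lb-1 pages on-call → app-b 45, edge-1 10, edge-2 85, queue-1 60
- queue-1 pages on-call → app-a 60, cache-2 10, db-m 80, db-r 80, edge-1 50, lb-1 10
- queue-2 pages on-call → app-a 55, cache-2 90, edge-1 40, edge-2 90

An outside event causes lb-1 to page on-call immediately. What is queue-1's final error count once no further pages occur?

105

Round 1 — lb-1 pages on-call (initial).
  app-b: +45 → 45 < 70
  edge-1: +10 → 10 < 50
  edge-2: +85 → 85 ≥ 70
  queue-1: +60 → 60 < 110
Round 2 — edge-2 pages on-call.
  app-b: +70 → 115 ≥ 70
  db-m: +75 → 75 < 110
  queue-1: +15 → 75 < 110
Round 3 — app-b pages on-call.
  app-a: +15 → 15 < 40
  cache-2: +85 → 85 ≥ 80
Round 4 — cache-2 pages on-call.
  db-m: +70 → 145 ≥ 110
  edge-1: +95 → 105 ≥ 50
Round 5 — db-m, edge-1 page on-call.
  app-a: +30 → 45 ≥ 40
  queue-1: +30 → 105 < 110
  queue-2: +40+50 → 90 ≥ 70
Round 6 — app-a, queue-2 page on-call.
No further pages.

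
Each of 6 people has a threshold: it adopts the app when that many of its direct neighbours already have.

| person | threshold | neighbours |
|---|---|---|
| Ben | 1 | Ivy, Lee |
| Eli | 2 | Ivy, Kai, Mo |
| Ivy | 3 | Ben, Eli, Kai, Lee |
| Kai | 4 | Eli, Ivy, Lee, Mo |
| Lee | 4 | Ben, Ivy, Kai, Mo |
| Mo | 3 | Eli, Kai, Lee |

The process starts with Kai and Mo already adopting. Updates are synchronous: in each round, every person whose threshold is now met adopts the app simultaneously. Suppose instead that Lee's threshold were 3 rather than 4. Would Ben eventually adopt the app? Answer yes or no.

no

With Lee's threshold at 3:
Round 1 — Kai, Mo adopt the app (initial).
Round 2 — checking thresholds:
  Eli: 2 of 3 neighbours ≥ 2, adopts the app.
  Ivy: 1 of 4 neighbours < 3, holds.
  Lee: 2 of 4 neighbours < 3, holds.
Round 3 — no new adoptions; cascade stops.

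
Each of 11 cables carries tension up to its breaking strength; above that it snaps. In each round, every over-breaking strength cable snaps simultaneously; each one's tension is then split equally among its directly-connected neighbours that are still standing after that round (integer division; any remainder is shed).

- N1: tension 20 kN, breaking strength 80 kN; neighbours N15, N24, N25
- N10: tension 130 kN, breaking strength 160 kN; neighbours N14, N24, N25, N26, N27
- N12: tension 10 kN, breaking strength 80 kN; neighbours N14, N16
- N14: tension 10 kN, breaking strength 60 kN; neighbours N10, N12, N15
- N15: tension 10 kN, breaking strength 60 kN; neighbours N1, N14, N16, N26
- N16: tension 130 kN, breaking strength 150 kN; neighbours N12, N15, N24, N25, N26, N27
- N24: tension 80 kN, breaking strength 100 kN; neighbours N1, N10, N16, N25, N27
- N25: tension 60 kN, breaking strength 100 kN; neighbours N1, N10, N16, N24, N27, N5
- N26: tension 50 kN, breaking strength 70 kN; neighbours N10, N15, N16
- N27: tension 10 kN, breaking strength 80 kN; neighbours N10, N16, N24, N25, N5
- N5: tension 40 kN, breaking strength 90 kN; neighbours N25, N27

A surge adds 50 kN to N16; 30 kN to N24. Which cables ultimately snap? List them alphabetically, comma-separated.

Round 1 — N16 at 180 > 150; N24 at 110 > 100. N16, N24 snap.
  N16 sheds 180 kN to N12, N15, N25, N26, N27: 36 each.
    N12: 10+36 = 46 ≤ 80
    N15: 10+36 = 46 ≤ 60
    N25: 60+36 = 96 ≤ 100
    N26: 50+36 = 86 > 70
    N27: 10+36 = 46 ≤ 80
  N24 sheds 110 kN to N1, N10, N25, N27: 27 each (2 lost).
    N1: 20+27 = 47 ≤ 80
    N10: 130+27 = 157 ≤ 160
    N25: 96+27 = 123 > 100
    N27: 46+27 = 73 ≤ 80
Round 2 — N25, N26 snap.
  N25 sheds 123 kN to N1, N10, N27, N5: 30 each (3 lost).
    N1: 47+30 = 77 ≤ 80
    N10: 157+30 = 187 > 160
    N27: 73+30 = 103 > 80
    N5: 40+30 = 70 ≤ 90
  N26 sheds 86 kN to N10, N15: 43 each.
    N10: 187+43 = 230 > 160
    N15: 46+43 = 89 > 60
Round 3 — N10, N15, N27 snap.
  N10 sheds 230 kN to N14: 230 each.
    N14: 10+230 = 240 > 60
  N15 sheds 89 kN to N1, N14: 44 each (1 lost).
    N1: 77+44 = 121 > 80
    N14: 240+44 = 284 > 60
  N27 sheds 103 kN to N5: 103 each.
    N5: 70+103 = 173 > 90
Round 4 — N1, N14, N5 snap.
  N1 sheds 121 kN: no online neighbours, lost.
  N14 sheds 284 kN to N12: 284 each.
    N12: 46+284 = 330 > 80
  N5 sheds 173 kN: no online neighbours, lost.
Round 5 — N12 snaps.
  N12 sheds 330 kN: no online neighbours, lost.
No further breaks.

N1, N10, N12, N14, N15, N16, N24, N25, N26, N27, N5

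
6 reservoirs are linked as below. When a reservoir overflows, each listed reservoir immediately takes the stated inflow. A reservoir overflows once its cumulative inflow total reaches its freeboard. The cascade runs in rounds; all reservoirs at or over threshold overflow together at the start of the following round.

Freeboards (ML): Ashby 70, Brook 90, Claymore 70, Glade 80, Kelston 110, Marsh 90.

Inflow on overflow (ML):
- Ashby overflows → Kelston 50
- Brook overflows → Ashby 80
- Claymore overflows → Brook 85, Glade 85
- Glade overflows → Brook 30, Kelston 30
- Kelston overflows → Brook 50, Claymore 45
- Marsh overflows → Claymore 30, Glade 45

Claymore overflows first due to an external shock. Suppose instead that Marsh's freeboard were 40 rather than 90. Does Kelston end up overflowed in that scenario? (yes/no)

no

With Marsh's freeboard at 40:
Round 1 — Claymore overflows (initial).
  Brook: +85 → 85 < 90
  Glade: +85 → 85 ≥ 80
Round 2 — Glade overflows.
  Brook: +30 → 115 ≥ 90
  Kelston: +30 → 30 < 110
Round 3 — Brook overflows.
  Ashby: +80 → 80 ≥ 70
Round 4 — Ashby overflows.
  Kelston: +50 → 80 < 110
No further overflows.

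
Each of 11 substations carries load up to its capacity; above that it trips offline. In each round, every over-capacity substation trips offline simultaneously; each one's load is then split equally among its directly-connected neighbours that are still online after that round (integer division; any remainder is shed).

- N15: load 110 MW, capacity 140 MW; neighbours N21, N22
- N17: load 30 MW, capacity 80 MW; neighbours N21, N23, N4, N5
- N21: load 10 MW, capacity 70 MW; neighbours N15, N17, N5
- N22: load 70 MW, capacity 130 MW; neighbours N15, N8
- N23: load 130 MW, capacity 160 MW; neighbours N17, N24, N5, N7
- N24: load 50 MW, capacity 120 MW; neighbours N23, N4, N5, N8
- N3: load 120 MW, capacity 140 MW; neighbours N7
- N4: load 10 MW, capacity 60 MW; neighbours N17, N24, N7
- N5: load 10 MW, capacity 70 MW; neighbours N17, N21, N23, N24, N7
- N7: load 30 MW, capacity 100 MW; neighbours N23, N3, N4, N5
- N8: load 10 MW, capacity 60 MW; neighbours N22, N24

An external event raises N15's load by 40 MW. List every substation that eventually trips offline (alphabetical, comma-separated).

N15, N17, N21, N22, N23, N24, N3, N4, N5, N7, N8

Round 1 — N15 at 150 > 140. N15 trips offline.
  N15 sheds 150 MW to N21, N22: 75 each.
    N21: 10+75 = 85 > 70
    N22: 70+75 = 145 > 130
Round 2 — N21, N22 trip offline.
  N21 sheds 85 MW to N17, N5: 42 each (1 lost).
    N17: 30+42 = 72 ≤ 80
    N5: 10+42 = 52 ≤ 70
  N22 sheds 145 MW to N8: 145 each.
    N8: 10+145 = 155 > 60
Round 3 — N8 trips offline.
  N8 sheds 155 MW to N24: 155 each.
    N24: 50+155 = 205 > 120
Round 4 — N24 trips offline.
  N24 sheds 205 MW to N23, N4, N5: 68 each (1 lost).
    N23: 130+68 = 198 > 160
    N4: 10+68 = 78 > 60
    N5: 52+68 = 120 > 70
Round 5 — N23, N4, N5 trip offline.
  N23 sheds 198 MW to N17, N7: 99 each.
    N17: 72+99 = 171 > 80
    N7: 30+99 = 129 > 100
  N4 sheds 78 MW to N17, N7: 39 each.
    N17: 171+39 = 210 > 80
    N7: 129+39 = 168 > 100
  N5 sheds 120 MW to N17, N7: 60 each.
    N17: 210+60 = 270 > 80
    N7: 168+60 = 228 > 100
Round 6 — N17, N7 trip offline.
  N17 sheds 270 MW: no online neighbours, lost.
  N7 sheds 228 MW to N3: 228 each.
    N3: 120+228 = 348 > 140
Round 7 — N3 trips offline.
  N3 sheds 348 MW: no online neighbours, lost.
No further trips.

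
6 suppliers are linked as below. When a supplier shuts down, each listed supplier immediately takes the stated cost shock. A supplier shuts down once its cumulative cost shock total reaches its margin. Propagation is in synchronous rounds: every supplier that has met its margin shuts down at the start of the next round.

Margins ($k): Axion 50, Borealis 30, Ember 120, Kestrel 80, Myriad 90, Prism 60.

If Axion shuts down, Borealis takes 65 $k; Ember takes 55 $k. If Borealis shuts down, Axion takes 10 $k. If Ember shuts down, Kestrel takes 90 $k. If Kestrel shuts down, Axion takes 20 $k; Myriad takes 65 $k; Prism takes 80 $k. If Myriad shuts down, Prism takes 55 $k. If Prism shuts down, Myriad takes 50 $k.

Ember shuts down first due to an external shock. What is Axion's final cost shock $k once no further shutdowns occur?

20

Round 1 — Ember shuts down (initial).
  Kestrel: +90 → 90 ≥ 80
Round 2 — Kestrel shuts down.
  Axion: +20 → 20 < 50
  Myriad: +65 → 65 < 90
  Prism: +80 → 80 ≥ 60
Round 3 — Prism shuts down.
  Myriad: +50 → 115 ≥ 90
Round 4 — Myriad shuts down.
No further shutdowns.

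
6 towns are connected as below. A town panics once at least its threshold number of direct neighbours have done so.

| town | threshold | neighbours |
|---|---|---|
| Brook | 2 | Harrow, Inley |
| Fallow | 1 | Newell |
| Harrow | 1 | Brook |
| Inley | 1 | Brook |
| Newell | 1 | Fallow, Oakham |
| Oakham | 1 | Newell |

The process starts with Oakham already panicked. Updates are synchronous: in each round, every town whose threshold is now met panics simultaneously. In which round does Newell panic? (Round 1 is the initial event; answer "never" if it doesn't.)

Round 1 — Oakham panics (initial).
Round 2 — checking thresholds:
  Newell: 1 of 2 neighbours ≥ 1, panics.
Round 3 — checking thresholds:
  Fallow: 1 of 1 neighbours ≥ 1, panics.
Round 4 — no new panics; cascade stops.

2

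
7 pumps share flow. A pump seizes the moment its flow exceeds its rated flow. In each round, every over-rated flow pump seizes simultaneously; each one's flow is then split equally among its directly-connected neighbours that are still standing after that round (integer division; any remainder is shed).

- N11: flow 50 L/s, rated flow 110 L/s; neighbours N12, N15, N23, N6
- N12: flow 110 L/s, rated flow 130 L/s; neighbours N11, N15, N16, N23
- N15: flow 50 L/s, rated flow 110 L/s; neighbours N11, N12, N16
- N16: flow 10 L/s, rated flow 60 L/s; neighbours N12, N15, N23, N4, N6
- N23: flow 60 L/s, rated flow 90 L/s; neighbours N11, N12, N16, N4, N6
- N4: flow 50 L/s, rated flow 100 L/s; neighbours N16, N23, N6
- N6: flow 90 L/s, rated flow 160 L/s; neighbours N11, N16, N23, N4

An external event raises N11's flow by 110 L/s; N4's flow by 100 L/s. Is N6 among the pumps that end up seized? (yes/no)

Round 1 — N11 at 160 > 110; N4 at 150 > 100. N11, N4 seize.
  N11 sheds 160 L/s to N12, N15, N23, N6: 40 each.
    N12: 110+40 = 150 > 130
    N15: 50+40 = 90 ≤ 110
    N23: 60+40 = 100 > 90
    N6: 90+40 = 130 ≤ 160
  N4 sheds 150 L/s to N16, N23, N6: 50 each.
    N16: 10+50 = 60 ≤ 60
    N23: 100+50 = 150 > 90
    N6: 130+50 = 180 > 160
Round 2 — N12, N23, N6 seize.
  N12 sheds 150 L/s to N15, N16: 75 each.
    N15: 90+75 = 165 > 110
    N16: 60+75 = 135 > 60
  N23 sheds 150 L/s to N16: 150 each.
    N16: 135+150 = 285 > 60
  N6 sheds 180 L/s to N16: 180 each.
    N16: 285+180 = 465 > 60
Round 3 — N15, N16 seize.
  N15 sheds 165 L/s: no online neighbours, lost.
  N16 sheds 465 L/s: no online neighbours, lost.
No further seizures.

yes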